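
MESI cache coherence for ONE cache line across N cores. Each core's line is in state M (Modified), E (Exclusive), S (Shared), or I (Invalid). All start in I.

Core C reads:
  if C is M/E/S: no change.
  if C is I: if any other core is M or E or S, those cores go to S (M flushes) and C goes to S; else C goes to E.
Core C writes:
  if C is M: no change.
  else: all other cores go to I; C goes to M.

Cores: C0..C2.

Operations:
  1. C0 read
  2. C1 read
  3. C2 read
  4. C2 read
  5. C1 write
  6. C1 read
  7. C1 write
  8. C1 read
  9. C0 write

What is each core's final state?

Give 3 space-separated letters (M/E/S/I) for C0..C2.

Answer: M I I

Derivation:
Op 1: C0 read [C0 read from I: no other sharers -> C0=E (exclusive)] -> [E,I,I]
Op 2: C1 read [C1 read from I: others=['C0=E'] -> C1=S, others downsized to S] -> [S,S,I]
Op 3: C2 read [C2 read from I: others=['C0=S', 'C1=S'] -> C2=S, others downsized to S] -> [S,S,S]
Op 4: C2 read [C2 read: already in S, no change] -> [S,S,S]
Op 5: C1 write [C1 write: invalidate ['C0=S', 'C2=S'] -> C1=M] -> [I,M,I]
Op 6: C1 read [C1 read: already in M, no change] -> [I,M,I]
Op 7: C1 write [C1 write: already M (modified), no change] -> [I,M,I]
Op 8: C1 read [C1 read: already in M, no change] -> [I,M,I]
Op 9: C0 write [C0 write: invalidate ['C1=M'] -> C0=M] -> [M,I,I]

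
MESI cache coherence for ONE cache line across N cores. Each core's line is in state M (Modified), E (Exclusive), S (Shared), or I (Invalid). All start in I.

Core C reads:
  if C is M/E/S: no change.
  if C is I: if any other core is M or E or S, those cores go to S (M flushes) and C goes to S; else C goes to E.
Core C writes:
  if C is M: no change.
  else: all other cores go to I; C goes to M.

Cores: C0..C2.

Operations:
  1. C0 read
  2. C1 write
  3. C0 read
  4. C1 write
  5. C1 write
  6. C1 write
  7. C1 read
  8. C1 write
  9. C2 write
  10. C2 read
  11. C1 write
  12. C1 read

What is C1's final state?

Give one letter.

Answer: M

Derivation:
Op 1: C0 read [C0 read from I: no other sharers -> C0=E (exclusive)] -> [E,I,I]
Op 2: C1 write [C1 write: invalidate ['C0=E'] -> C1=M] -> [I,M,I]
Op 3: C0 read [C0 read from I: others=['C1=M'] -> C0=S, others downsized to S] -> [S,S,I]
Op 4: C1 write [C1 write: invalidate ['C0=S'] -> C1=M] -> [I,M,I]
Op 5: C1 write [C1 write: already M (modified), no change] -> [I,M,I]
Op 6: C1 write [C1 write: already M (modified), no change] -> [I,M,I]
Op 7: C1 read [C1 read: already in M, no change] -> [I,M,I]
Op 8: C1 write [C1 write: already M (modified), no change] -> [I,M,I]
Op 9: C2 write [C2 write: invalidate ['C1=M'] -> C2=M] -> [I,I,M]
Op 10: C2 read [C2 read: already in M, no change] -> [I,I,M]
Op 11: C1 write [C1 write: invalidate ['C2=M'] -> C1=M] -> [I,M,I]
Op 12: C1 read [C1 read: already in M, no change] -> [I,M,I]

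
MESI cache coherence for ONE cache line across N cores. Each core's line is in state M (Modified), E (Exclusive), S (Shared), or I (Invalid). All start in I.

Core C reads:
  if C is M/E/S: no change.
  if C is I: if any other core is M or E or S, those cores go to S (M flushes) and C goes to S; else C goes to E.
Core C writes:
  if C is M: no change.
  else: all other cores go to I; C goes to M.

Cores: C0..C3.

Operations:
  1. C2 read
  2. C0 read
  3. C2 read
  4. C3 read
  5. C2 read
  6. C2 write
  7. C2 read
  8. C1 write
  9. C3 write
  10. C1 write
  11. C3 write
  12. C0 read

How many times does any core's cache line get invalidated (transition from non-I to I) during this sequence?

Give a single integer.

Answer: 6

Derivation:
Op 1: C2 read [C2 read from I: no other sharers -> C2=E (exclusive)] -> [I,I,E,I] (invalidations this op: 0; running total: 0)
Op 2: C0 read [C0 read from I: others=['C2=E'] -> C0=S, others downsized to S] -> [S,I,S,I] (invalidations this op: 0; running total: 0)
Op 3: C2 read [C2 read: already in S, no change] -> [S,I,S,I] (invalidations this op: 0; running total: 0)
Op 4: C3 read [C3 read from I: others=['C0=S', 'C2=S'] -> C3=S, others downsized to S] -> [S,I,S,S] (invalidations this op: 0; running total: 0)
Op 5: C2 read [C2 read: already in S, no change] -> [S,I,S,S] (invalidations this op: 0; running total: 0)
Op 6: C2 write [C2 write: invalidate ['C0=S', 'C3=S'] -> C2=M] -> [I,I,M,I] (invalidations this op: 2; running total: 2)
Op 7: C2 read [C2 read: already in M, no change] -> [I,I,M,I] (invalidations this op: 0; running total: 2)
Op 8: C1 write [C1 write: invalidate ['C2=M'] -> C1=M] -> [I,M,I,I] (invalidations this op: 1; running total: 3)
Op 9: C3 write [C3 write: invalidate ['C1=M'] -> C3=M] -> [I,I,I,M] (invalidations this op: 1; running total: 4)
Op 10: C1 write [C1 write: invalidate ['C3=M'] -> C1=M] -> [I,M,I,I] (invalidations this op: 1; running total: 5)
Op 11: C3 write [C3 write: invalidate ['C1=M'] -> C3=M] -> [I,I,I,M] (invalidations this op: 1; running total: 6)
Op 12: C0 read [C0 read from I: others=['C3=M'] -> C0=S, others downsized to S] -> [S,I,I,S] (invalidations this op: 0; running total: 6)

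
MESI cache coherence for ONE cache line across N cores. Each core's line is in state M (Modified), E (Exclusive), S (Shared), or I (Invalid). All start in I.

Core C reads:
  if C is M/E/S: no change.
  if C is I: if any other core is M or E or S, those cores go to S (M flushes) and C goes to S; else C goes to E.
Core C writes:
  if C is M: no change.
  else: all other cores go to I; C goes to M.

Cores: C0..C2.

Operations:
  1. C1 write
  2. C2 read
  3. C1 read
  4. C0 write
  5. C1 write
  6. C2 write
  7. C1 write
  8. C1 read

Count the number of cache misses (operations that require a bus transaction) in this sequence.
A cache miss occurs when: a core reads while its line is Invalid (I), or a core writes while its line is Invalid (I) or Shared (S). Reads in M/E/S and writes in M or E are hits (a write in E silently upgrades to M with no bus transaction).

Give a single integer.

Op 1: C1 write [C1 write: invalidate none -> C1=M] -> [I,M,I] [MISS #1: write from I]
Op 2: C2 read [C2 read from I: others=['C1=M'] -> C2=S, others downsized to S] -> [I,S,S] [MISS #2: read from I]
Op 3: C1 read [C1 read: already in S, no change] -> [I,S,S] [hit: read from S]
Op 4: C0 write [C0 write: invalidate ['C1=S', 'C2=S'] -> C0=M] -> [M,I,I] [MISS #3: write from I]
Op 5: C1 write [C1 write: invalidate ['C0=M'] -> C1=M] -> [I,M,I] [MISS #4: write from I]
Op 6: C2 write [C2 write: invalidate ['C1=M'] -> C2=M] -> [I,I,M] [MISS #5: write from I]
Op 7: C1 write [C1 write: invalidate ['C2=M'] -> C1=M] -> [I,M,I] [MISS #6: write from I]
Op 8: C1 read [C1 read: already in M, no change] -> [I,M,I] [hit: read from M]

Answer: 6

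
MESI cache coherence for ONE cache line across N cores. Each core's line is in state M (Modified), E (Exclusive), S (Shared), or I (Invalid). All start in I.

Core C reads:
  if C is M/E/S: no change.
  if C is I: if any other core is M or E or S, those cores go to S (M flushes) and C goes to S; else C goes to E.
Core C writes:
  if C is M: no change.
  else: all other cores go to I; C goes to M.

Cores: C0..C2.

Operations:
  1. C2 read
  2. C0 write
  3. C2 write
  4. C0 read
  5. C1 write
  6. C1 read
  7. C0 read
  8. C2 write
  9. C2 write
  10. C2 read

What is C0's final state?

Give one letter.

Answer: I

Derivation:
Op 1: C2 read [C2 read from I: no other sharers -> C2=E (exclusive)] -> [I,I,E]
Op 2: C0 write [C0 write: invalidate ['C2=E'] -> C0=M] -> [M,I,I]
Op 3: C2 write [C2 write: invalidate ['C0=M'] -> C2=M] -> [I,I,M]
Op 4: C0 read [C0 read from I: others=['C2=M'] -> C0=S, others downsized to S] -> [S,I,S]
Op 5: C1 write [C1 write: invalidate ['C0=S', 'C2=S'] -> C1=M] -> [I,M,I]
Op 6: C1 read [C1 read: already in M, no change] -> [I,M,I]
Op 7: C0 read [C0 read from I: others=['C1=M'] -> C0=S, others downsized to S] -> [S,S,I]
Op 8: C2 write [C2 write: invalidate ['C0=S', 'C1=S'] -> C2=M] -> [I,I,M]
Op 9: C2 write [C2 write: already M (modified), no change] -> [I,I,M]
Op 10: C2 read [C2 read: already in M, no change] -> [I,I,M]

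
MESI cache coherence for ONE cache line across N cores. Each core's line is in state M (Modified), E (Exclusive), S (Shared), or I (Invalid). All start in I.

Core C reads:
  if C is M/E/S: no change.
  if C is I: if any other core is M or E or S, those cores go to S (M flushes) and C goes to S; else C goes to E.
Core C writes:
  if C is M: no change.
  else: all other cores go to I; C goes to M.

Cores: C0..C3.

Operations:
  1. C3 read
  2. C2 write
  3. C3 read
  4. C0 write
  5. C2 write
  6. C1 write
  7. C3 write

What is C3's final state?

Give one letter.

Answer: M

Derivation:
Op 1: C3 read [C3 read from I: no other sharers -> C3=E (exclusive)] -> [I,I,I,E]
Op 2: C2 write [C2 write: invalidate ['C3=E'] -> C2=M] -> [I,I,M,I]
Op 3: C3 read [C3 read from I: others=['C2=M'] -> C3=S, others downsized to S] -> [I,I,S,S]
Op 4: C0 write [C0 write: invalidate ['C2=S', 'C3=S'] -> C0=M] -> [M,I,I,I]
Op 5: C2 write [C2 write: invalidate ['C0=M'] -> C2=M] -> [I,I,M,I]
Op 6: C1 write [C1 write: invalidate ['C2=M'] -> C1=M] -> [I,M,I,I]
Op 7: C3 write [C3 write: invalidate ['C1=M'] -> C3=M] -> [I,I,I,M]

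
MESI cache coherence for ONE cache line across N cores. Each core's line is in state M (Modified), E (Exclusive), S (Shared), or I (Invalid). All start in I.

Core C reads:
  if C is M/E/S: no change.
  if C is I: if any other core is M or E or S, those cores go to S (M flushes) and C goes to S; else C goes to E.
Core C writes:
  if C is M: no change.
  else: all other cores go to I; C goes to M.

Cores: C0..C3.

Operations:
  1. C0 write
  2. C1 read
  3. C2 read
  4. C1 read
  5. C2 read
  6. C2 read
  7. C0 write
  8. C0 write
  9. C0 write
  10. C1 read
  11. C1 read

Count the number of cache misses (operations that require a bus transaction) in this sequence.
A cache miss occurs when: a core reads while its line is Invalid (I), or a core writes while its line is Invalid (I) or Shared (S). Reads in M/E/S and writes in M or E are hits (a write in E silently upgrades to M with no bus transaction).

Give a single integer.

Op 1: C0 write [C0 write: invalidate none -> C0=M] -> [M,I,I,I] [MISS #1: write from I]
Op 2: C1 read [C1 read from I: others=['C0=M'] -> C1=S, others downsized to S] -> [S,S,I,I] [MISS #2: read from I]
Op 3: C2 read [C2 read from I: others=['C0=S', 'C1=S'] -> C2=S, others downsized to S] -> [S,S,S,I] [MISS #3: read from I]
Op 4: C1 read [C1 read: already in S, no change] -> [S,S,S,I] [hit: read from S]
Op 5: C2 read [C2 read: already in S, no change] -> [S,S,S,I] [hit: read from S]
Op 6: C2 read [C2 read: already in S, no change] -> [S,S,S,I] [hit: read from S]
Op 7: C0 write [C0 write: invalidate ['C1=S', 'C2=S'] -> C0=M] -> [M,I,I,I] [MISS #4: write from S]
Op 8: C0 write [C0 write: already M (modified), no change] -> [M,I,I,I] [hit: write from M]
Op 9: C0 write [C0 write: already M (modified), no change] -> [M,I,I,I] [hit: write from M]
Op 10: C1 read [C1 read from I: others=['C0=M'] -> C1=S, others downsized to S] -> [S,S,I,I] [MISS #5: read from I]
Op 11: C1 read [C1 read: already in S, no change] -> [S,S,I,I] [hit: read from S]

Answer: 5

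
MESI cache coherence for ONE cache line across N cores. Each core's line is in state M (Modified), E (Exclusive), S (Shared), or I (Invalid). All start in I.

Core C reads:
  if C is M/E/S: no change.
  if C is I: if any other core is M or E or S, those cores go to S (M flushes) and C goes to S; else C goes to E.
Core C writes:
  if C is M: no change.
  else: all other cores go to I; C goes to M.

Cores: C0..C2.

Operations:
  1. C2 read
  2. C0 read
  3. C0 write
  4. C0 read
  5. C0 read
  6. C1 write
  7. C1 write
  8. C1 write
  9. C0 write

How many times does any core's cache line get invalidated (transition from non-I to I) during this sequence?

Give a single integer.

Op 1: C2 read [C2 read from I: no other sharers -> C2=E (exclusive)] -> [I,I,E] (invalidations this op: 0; running total: 0)
Op 2: C0 read [C0 read from I: others=['C2=E'] -> C0=S, others downsized to S] -> [S,I,S] (invalidations this op: 0; running total: 0)
Op 3: C0 write [C0 write: invalidate ['C2=S'] -> C0=M] -> [M,I,I] (invalidations this op: 1; running total: 1)
Op 4: C0 read [C0 read: already in M, no change] -> [M,I,I] (invalidations this op: 0; running total: 1)
Op 5: C0 read [C0 read: already in M, no change] -> [M,I,I] (invalidations this op: 0; running total: 1)
Op 6: C1 write [C1 write: invalidate ['C0=M'] -> C1=M] -> [I,M,I] (invalidations this op: 1; running total: 2)
Op 7: C1 write [C1 write: already M (modified), no change] -> [I,M,I] (invalidations this op: 0; running total: 2)
Op 8: C1 write [C1 write: already M (modified), no change] -> [I,M,I] (invalidations this op: 0; running total: 2)
Op 9: C0 write [C0 write: invalidate ['C1=M'] -> C0=M] -> [M,I,I] (invalidations this op: 1; running total: 3)

Answer: 3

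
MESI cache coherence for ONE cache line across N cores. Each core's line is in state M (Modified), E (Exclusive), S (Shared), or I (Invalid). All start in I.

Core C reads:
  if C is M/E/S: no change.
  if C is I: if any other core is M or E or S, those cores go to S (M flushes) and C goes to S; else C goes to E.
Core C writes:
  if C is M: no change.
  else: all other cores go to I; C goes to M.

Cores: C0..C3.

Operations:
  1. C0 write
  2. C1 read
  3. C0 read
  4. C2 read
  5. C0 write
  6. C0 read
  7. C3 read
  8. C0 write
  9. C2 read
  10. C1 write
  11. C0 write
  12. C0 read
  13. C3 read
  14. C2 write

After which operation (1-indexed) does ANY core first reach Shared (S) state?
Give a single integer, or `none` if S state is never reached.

Answer: 2

Derivation:
Op 1: C0 write [C0 write: invalidate none -> C0=M] -> [M,I,I,I]
Op 2: C1 read [C1 read from I: others=['C0=M'] -> C1=S, others downsized to S] -> [S,S,I,I]
  -> First S state at op 2; remaining ops need not be traced.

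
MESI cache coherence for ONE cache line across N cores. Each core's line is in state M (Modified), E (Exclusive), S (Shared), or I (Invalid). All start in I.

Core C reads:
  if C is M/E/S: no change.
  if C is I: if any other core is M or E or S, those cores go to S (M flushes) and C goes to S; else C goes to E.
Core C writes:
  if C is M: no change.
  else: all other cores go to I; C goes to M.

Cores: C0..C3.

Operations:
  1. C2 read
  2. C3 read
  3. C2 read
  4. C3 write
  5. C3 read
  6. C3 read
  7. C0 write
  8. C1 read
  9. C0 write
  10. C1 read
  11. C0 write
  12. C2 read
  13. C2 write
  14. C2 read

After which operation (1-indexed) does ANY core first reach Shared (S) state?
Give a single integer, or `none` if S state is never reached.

Answer: 2

Derivation:
Op 1: C2 read [C2 read from I: no other sharers -> C2=E (exclusive)] -> [I,I,E,I]
Op 2: C3 read [C3 read from I: others=['C2=E'] -> C3=S, others downsized to S] -> [I,I,S,S]
  -> First S state at op 2; remaining ops need not be traced.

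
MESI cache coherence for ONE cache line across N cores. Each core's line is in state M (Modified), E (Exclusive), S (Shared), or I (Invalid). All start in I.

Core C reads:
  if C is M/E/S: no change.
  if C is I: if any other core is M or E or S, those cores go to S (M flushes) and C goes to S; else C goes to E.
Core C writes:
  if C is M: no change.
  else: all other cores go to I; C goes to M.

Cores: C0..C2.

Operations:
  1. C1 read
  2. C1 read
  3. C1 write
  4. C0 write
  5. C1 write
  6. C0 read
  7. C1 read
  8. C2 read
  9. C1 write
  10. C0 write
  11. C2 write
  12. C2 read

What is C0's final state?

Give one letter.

Op 1: C1 read [C1 read from I: no other sharers -> C1=E (exclusive)] -> [I,E,I]
Op 2: C1 read [C1 read: already in E, no change] -> [I,E,I]
Op 3: C1 write [C1 write: invalidate none -> C1=M] -> [I,M,I]
Op 4: C0 write [C0 write: invalidate ['C1=M'] -> C0=M] -> [M,I,I]
Op 5: C1 write [C1 write: invalidate ['C0=M'] -> C1=M] -> [I,M,I]
Op 6: C0 read [C0 read from I: others=['C1=M'] -> C0=S, others downsized to S] -> [S,S,I]
Op 7: C1 read [C1 read: already in S, no change] -> [S,S,I]
Op 8: C2 read [C2 read from I: others=['C0=S', 'C1=S'] -> C2=S, others downsized to S] -> [S,S,S]
Op 9: C1 write [C1 write: invalidate ['C0=S', 'C2=S'] -> C1=M] -> [I,M,I]
Op 10: C0 write [C0 write: invalidate ['C1=M'] -> C0=M] -> [M,I,I]
Op 11: C2 write [C2 write: invalidate ['C0=M'] -> C2=M] -> [I,I,M]
Op 12: C2 read [C2 read: already in M, no change] -> [I,I,M]

Answer: I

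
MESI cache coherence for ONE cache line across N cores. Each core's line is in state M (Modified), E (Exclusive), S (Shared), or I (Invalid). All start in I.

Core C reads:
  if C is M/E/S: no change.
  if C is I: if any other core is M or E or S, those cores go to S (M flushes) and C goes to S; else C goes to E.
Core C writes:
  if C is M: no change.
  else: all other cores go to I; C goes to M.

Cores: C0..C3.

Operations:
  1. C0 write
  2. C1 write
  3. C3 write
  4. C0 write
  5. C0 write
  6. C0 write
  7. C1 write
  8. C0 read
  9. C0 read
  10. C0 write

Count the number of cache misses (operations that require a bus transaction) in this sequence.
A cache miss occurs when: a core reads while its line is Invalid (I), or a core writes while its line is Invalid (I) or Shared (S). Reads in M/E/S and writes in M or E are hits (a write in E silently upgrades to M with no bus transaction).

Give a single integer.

Op 1: C0 write [C0 write: invalidate none -> C0=M] -> [M,I,I,I] [MISS #1: write from I]
Op 2: C1 write [C1 write: invalidate ['C0=M'] -> C1=M] -> [I,M,I,I] [MISS #2: write from I]
Op 3: C3 write [C3 write: invalidate ['C1=M'] -> C3=M] -> [I,I,I,M] [MISS #3: write from I]
Op 4: C0 write [C0 write: invalidate ['C3=M'] -> C0=M] -> [M,I,I,I] [MISS #4: write from I]
Op 5: C0 write [C0 write: already M (modified), no change] -> [M,I,I,I] [hit: write from M]
Op 6: C0 write [C0 write: already M (modified), no change] -> [M,I,I,I] [hit: write from M]
Op 7: C1 write [C1 write: invalidate ['C0=M'] -> C1=M] -> [I,M,I,I] [MISS #5: write from I]
Op 8: C0 read [C0 read from I: others=['C1=M'] -> C0=S, others downsized to S] -> [S,S,I,I] [MISS #6: read from I]
Op 9: C0 read [C0 read: already in S, no change] -> [S,S,I,I] [hit: read from S]
Op 10: C0 write [C0 write: invalidate ['C1=S'] -> C0=M] -> [M,I,I,I] [MISS #7: write from S]

Answer: 7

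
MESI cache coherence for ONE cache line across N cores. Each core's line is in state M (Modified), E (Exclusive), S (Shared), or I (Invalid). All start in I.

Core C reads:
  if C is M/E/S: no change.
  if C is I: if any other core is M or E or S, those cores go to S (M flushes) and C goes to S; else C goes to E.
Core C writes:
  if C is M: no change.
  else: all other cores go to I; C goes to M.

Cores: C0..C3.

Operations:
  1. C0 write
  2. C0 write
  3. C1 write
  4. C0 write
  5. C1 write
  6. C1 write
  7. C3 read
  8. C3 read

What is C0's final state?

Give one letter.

Op 1: C0 write [C0 write: invalidate none -> C0=M] -> [M,I,I,I]
Op 2: C0 write [C0 write: already M (modified), no change] -> [M,I,I,I]
Op 3: C1 write [C1 write: invalidate ['C0=M'] -> C1=M] -> [I,M,I,I]
Op 4: C0 write [C0 write: invalidate ['C1=M'] -> C0=M] -> [M,I,I,I]
Op 5: C1 write [C1 write: invalidate ['C0=M'] -> C1=M] -> [I,M,I,I]
Op 6: C1 write [C1 write: already M (modified), no change] -> [I,M,I,I]
Op 7: C3 read [C3 read from I: others=['C1=M'] -> C3=S, others downsized to S] -> [I,S,I,S]
Op 8: C3 read [C3 read: already in S, no change] -> [I,S,I,S]

Answer: I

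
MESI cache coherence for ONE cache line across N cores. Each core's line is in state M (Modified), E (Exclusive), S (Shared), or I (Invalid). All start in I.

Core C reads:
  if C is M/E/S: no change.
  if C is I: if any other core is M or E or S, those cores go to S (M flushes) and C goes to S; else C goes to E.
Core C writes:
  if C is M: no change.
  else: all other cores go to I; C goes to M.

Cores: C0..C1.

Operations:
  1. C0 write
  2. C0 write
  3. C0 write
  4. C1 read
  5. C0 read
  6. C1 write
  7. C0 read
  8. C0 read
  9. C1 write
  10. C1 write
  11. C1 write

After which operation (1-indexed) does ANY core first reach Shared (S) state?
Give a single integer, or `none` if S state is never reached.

Op 1: C0 write [C0 write: invalidate none -> C0=M] -> [M,I]
Op 2: C0 write [C0 write: already M (modified), no change] -> [M,I]
Op 3: C0 write [C0 write: already M (modified), no change] -> [M,I]
Op 4: C1 read [C1 read from I: others=['C0=M'] -> C1=S, others downsized to S] -> [S,S]
  -> First S state at op 4; remaining ops need not be traced.

Answer: 4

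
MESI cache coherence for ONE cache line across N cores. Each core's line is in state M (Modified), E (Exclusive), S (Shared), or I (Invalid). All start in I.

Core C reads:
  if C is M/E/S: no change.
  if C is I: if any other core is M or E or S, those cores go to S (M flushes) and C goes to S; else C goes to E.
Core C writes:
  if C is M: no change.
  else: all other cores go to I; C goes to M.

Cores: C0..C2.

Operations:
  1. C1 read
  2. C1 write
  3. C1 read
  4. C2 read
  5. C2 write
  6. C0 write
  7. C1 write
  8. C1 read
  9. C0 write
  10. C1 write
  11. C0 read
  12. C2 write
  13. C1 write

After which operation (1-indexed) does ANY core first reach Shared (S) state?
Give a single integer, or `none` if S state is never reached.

Answer: 4

Derivation:
Op 1: C1 read [C1 read from I: no other sharers -> C1=E (exclusive)] -> [I,E,I]
Op 2: C1 write [C1 write: invalidate none -> C1=M] -> [I,M,I]
Op 3: C1 read [C1 read: already in M, no change] -> [I,M,I]
Op 4: C2 read [C2 read from I: others=['C1=M'] -> C2=S, others downsized to S] -> [I,S,S]
  -> First S state at op 4; remaining ops need not be traced.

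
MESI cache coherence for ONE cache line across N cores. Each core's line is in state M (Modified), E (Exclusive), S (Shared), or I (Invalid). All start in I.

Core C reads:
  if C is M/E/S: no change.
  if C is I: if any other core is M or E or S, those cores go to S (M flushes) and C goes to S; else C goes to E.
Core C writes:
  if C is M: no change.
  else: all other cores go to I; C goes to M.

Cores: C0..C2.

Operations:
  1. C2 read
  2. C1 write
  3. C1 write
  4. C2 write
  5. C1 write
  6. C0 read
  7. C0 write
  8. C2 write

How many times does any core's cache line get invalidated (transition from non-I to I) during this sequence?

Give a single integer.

Op 1: C2 read [C2 read from I: no other sharers -> C2=E (exclusive)] -> [I,I,E] (invalidations this op: 0; running total: 0)
Op 2: C1 write [C1 write: invalidate ['C2=E'] -> C1=M] -> [I,M,I] (invalidations this op: 1; running total: 1)
Op 3: C1 write [C1 write: already M (modified), no change] -> [I,M,I] (invalidations this op: 0; running total: 1)
Op 4: C2 write [C2 write: invalidate ['C1=M'] -> C2=M] -> [I,I,M] (invalidations this op: 1; running total: 2)
Op 5: C1 write [C1 write: invalidate ['C2=M'] -> C1=M] -> [I,M,I] (invalidations this op: 1; running total: 3)
Op 6: C0 read [C0 read from I: others=['C1=M'] -> C0=S, others downsized to S] -> [S,S,I] (invalidations this op: 0; running total: 3)
Op 7: C0 write [C0 write: invalidate ['C1=S'] -> C0=M] -> [M,I,I] (invalidations this op: 1; running total: 4)
Op 8: C2 write [C2 write: invalidate ['C0=M'] -> C2=M] -> [I,I,M] (invalidations this op: 1; running total: 5)

Answer: 5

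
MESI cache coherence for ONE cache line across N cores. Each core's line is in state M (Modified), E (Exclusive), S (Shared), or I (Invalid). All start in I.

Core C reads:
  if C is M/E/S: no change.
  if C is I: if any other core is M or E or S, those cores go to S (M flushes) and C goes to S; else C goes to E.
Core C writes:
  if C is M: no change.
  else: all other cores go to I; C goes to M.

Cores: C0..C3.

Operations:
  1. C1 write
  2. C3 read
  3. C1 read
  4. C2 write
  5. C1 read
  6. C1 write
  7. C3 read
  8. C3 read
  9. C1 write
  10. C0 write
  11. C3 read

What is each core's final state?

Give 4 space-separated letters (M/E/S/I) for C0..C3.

Op 1: C1 write [C1 write: invalidate none -> C1=M] -> [I,M,I,I]
Op 2: C3 read [C3 read from I: others=['C1=M'] -> C3=S, others downsized to S] -> [I,S,I,S]
Op 3: C1 read [C1 read: already in S, no change] -> [I,S,I,S]
Op 4: C2 write [C2 write: invalidate ['C1=S', 'C3=S'] -> C2=M] -> [I,I,M,I]
Op 5: C1 read [C1 read from I: others=['C2=M'] -> C1=S, others downsized to S] -> [I,S,S,I]
Op 6: C1 write [C1 write: invalidate ['C2=S'] -> C1=M] -> [I,M,I,I]
Op 7: C3 read [C3 read from I: others=['C1=M'] -> C3=S, others downsized to S] -> [I,S,I,S]
Op 8: C3 read [C3 read: already in S, no change] -> [I,S,I,S]
Op 9: C1 write [C1 write: invalidate ['C3=S'] -> C1=M] -> [I,M,I,I]
Op 10: C0 write [C0 write: invalidate ['C1=M'] -> C0=M] -> [M,I,I,I]
Op 11: C3 read [C3 read from I: others=['C0=M'] -> C3=S, others downsized to S] -> [S,I,I,S]

Answer: S I I S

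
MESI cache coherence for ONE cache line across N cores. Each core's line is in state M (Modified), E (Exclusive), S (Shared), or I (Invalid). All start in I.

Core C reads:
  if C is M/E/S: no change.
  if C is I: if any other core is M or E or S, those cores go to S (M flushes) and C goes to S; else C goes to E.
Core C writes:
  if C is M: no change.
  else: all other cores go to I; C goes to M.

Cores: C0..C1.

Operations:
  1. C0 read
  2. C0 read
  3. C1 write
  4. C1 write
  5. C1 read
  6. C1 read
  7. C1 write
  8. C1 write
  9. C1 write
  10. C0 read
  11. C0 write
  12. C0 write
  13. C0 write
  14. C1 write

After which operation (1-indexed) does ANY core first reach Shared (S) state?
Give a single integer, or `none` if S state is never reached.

Op 1: C0 read [C0 read from I: no other sharers -> C0=E (exclusive)] -> [E,I]
Op 2: C0 read [C0 read: already in E, no change] -> [E,I]
Op 3: C1 write [C1 write: invalidate ['C0=E'] -> C1=M] -> [I,M]
Op 4: C1 write [C1 write: already M (modified), no change] -> [I,M]
Op 5: C1 read [C1 read: already in M, no change] -> [I,M]
Op 6: C1 read [C1 read: already in M, no change] -> [I,M]
Op 7: C1 write [C1 write: already M (modified), no change] -> [I,M]
Op 8: C1 write [C1 write: already M (modified), no change] -> [I,M]
Op 9: C1 write [C1 write: already M (modified), no change] -> [I,M]
Op 10: C0 read [C0 read from I: others=['C1=M'] -> C0=S, others downsized to S] -> [S,S]
  -> First S state at op 10; remaining ops need not be traced.

Answer: 10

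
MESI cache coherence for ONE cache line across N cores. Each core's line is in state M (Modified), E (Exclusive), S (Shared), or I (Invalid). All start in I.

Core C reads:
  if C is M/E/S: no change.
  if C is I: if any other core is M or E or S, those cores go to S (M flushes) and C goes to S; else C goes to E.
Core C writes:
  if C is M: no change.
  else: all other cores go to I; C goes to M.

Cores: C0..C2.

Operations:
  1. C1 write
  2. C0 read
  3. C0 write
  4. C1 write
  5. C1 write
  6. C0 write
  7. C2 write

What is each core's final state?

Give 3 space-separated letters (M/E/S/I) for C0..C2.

Answer: I I M

Derivation:
Op 1: C1 write [C1 write: invalidate none -> C1=M] -> [I,M,I]
Op 2: C0 read [C0 read from I: others=['C1=M'] -> C0=S, others downsized to S] -> [S,S,I]
Op 3: C0 write [C0 write: invalidate ['C1=S'] -> C0=M] -> [M,I,I]
Op 4: C1 write [C1 write: invalidate ['C0=M'] -> C1=M] -> [I,M,I]
Op 5: C1 write [C1 write: already M (modified), no change] -> [I,M,I]
Op 6: C0 write [C0 write: invalidate ['C1=M'] -> C0=M] -> [M,I,I]
Op 7: C2 write [C2 write: invalidate ['C0=M'] -> C2=M] -> [I,I,M]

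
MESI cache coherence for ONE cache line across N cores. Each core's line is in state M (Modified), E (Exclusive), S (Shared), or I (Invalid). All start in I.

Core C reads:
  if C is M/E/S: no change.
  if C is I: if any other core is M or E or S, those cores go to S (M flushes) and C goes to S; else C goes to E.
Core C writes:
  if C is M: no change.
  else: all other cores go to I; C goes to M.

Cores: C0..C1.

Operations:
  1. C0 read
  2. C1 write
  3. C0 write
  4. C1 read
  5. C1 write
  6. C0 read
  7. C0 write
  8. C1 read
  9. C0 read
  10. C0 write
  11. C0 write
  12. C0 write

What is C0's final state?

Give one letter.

Op 1: C0 read [C0 read from I: no other sharers -> C0=E (exclusive)] -> [E,I]
Op 2: C1 write [C1 write: invalidate ['C0=E'] -> C1=M] -> [I,M]
Op 3: C0 write [C0 write: invalidate ['C1=M'] -> C0=M] -> [M,I]
Op 4: C1 read [C1 read from I: others=['C0=M'] -> C1=S, others downsized to S] -> [S,S]
Op 5: C1 write [C1 write: invalidate ['C0=S'] -> C1=M] -> [I,M]
Op 6: C0 read [C0 read from I: others=['C1=M'] -> C0=S, others downsized to S] -> [S,S]
Op 7: C0 write [C0 write: invalidate ['C1=S'] -> C0=M] -> [M,I]
Op 8: C1 read [C1 read from I: others=['C0=M'] -> C1=S, others downsized to S] -> [S,S]
Op 9: C0 read [C0 read: already in S, no change] -> [S,S]
Op 10: C0 write [C0 write: invalidate ['C1=S'] -> C0=M] -> [M,I]
Op 11: C0 write [C0 write: already M (modified), no change] -> [M,I]
Op 12: C0 write [C0 write: already M (modified), no change] -> [M,I]

Answer: M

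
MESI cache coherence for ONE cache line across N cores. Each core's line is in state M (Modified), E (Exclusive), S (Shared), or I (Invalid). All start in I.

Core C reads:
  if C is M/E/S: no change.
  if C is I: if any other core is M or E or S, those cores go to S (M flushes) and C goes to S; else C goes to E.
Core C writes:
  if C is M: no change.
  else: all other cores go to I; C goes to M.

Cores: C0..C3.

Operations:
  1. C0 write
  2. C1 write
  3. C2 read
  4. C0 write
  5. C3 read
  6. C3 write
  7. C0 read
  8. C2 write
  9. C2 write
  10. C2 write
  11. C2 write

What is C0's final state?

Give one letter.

Answer: I

Derivation:
Op 1: C0 write [C0 write: invalidate none -> C0=M] -> [M,I,I,I]
Op 2: C1 write [C1 write: invalidate ['C0=M'] -> C1=M] -> [I,M,I,I]
Op 3: C2 read [C2 read from I: others=['C1=M'] -> C2=S, others downsized to S] -> [I,S,S,I]
Op 4: C0 write [C0 write: invalidate ['C1=S', 'C2=S'] -> C0=M] -> [M,I,I,I]
Op 5: C3 read [C3 read from I: others=['C0=M'] -> C3=S, others downsized to S] -> [S,I,I,S]
Op 6: C3 write [C3 write: invalidate ['C0=S'] -> C3=M] -> [I,I,I,M]
Op 7: C0 read [C0 read from I: others=['C3=M'] -> C0=S, others downsized to S] -> [S,I,I,S]
Op 8: C2 write [C2 write: invalidate ['C0=S', 'C3=S'] -> C2=M] -> [I,I,M,I]
Op 9: C2 write [C2 write: already M (modified), no change] -> [I,I,M,I]
Op 10: C2 write [C2 write: already M (modified), no change] -> [I,I,M,I]
Op 11: C2 write [C2 write: already M (modified), no change] -> [I,I,M,I]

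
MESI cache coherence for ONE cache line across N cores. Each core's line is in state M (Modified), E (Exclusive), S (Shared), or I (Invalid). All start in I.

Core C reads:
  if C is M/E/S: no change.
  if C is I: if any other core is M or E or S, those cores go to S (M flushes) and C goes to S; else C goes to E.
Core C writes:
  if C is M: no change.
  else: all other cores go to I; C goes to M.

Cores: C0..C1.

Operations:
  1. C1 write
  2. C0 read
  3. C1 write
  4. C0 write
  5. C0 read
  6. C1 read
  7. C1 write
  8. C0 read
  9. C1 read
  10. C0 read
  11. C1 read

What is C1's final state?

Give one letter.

Op 1: C1 write [C1 write: invalidate none -> C1=M] -> [I,M]
Op 2: C0 read [C0 read from I: others=['C1=M'] -> C0=S, others downsized to S] -> [S,S]
Op 3: C1 write [C1 write: invalidate ['C0=S'] -> C1=M] -> [I,M]
Op 4: C0 write [C0 write: invalidate ['C1=M'] -> C0=M] -> [M,I]
Op 5: C0 read [C0 read: already in M, no change] -> [M,I]
Op 6: C1 read [C1 read from I: others=['C0=M'] -> C1=S, others downsized to S] -> [S,S]
Op 7: C1 write [C1 write: invalidate ['C0=S'] -> C1=M] -> [I,M]
Op 8: C0 read [C0 read from I: others=['C1=M'] -> C0=S, others downsized to S] -> [S,S]
Op 9: C1 read [C1 read: already in S, no change] -> [S,S]
Op 10: C0 read [C0 read: already in S, no change] -> [S,S]
Op 11: C1 read [C1 read: already in S, no change] -> [S,S]

Answer: S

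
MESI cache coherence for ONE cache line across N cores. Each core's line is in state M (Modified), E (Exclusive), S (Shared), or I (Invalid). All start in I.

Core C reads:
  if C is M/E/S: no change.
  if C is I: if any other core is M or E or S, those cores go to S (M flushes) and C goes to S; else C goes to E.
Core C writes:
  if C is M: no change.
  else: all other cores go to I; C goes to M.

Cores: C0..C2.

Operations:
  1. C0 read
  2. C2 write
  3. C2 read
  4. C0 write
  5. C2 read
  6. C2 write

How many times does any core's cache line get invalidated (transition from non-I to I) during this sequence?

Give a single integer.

Answer: 3

Derivation:
Op 1: C0 read [C0 read from I: no other sharers -> C0=E (exclusive)] -> [E,I,I] (invalidations this op: 0; running total: 0)
Op 2: C2 write [C2 write: invalidate ['C0=E'] -> C2=M] -> [I,I,M] (invalidations this op: 1; running total: 1)
Op 3: C2 read [C2 read: already in M, no change] -> [I,I,M] (invalidations this op: 0; running total: 1)
Op 4: C0 write [C0 write: invalidate ['C2=M'] -> C0=M] -> [M,I,I] (invalidations this op: 1; running total: 2)
Op 5: C2 read [C2 read from I: others=['C0=M'] -> C2=S, others downsized to S] -> [S,I,S] (invalidations this op: 0; running total: 2)
Op 6: C2 write [C2 write: invalidate ['C0=S'] -> C2=M] -> [I,I,M] (invalidations this op: 1; running total: 3)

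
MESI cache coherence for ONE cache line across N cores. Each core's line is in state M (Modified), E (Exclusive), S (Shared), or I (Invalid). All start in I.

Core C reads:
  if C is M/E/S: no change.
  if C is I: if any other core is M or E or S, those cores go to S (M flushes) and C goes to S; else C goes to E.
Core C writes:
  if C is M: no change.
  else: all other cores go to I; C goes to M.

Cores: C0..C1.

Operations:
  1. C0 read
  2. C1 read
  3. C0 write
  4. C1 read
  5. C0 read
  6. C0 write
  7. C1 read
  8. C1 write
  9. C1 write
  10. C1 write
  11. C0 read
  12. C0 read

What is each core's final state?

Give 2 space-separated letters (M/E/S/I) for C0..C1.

Answer: S S

Derivation:
Op 1: C0 read [C0 read from I: no other sharers -> C0=E (exclusive)] -> [E,I]
Op 2: C1 read [C1 read from I: others=['C0=E'] -> C1=S, others downsized to S] -> [S,S]
Op 3: C0 write [C0 write: invalidate ['C1=S'] -> C0=M] -> [M,I]
Op 4: C1 read [C1 read from I: others=['C0=M'] -> C1=S, others downsized to S] -> [S,S]
Op 5: C0 read [C0 read: already in S, no change] -> [S,S]
Op 6: C0 write [C0 write: invalidate ['C1=S'] -> C0=M] -> [M,I]
Op 7: C1 read [C1 read from I: others=['C0=M'] -> C1=S, others downsized to S] -> [S,S]
Op 8: C1 write [C1 write: invalidate ['C0=S'] -> C1=M] -> [I,M]
Op 9: C1 write [C1 write: already M (modified), no change] -> [I,M]
Op 10: C1 write [C1 write: already M (modified), no change] -> [I,M]
Op 11: C0 read [C0 read from I: others=['C1=M'] -> C0=S, others downsized to S] -> [S,S]
Op 12: C0 read [C0 read: already in S, no change] -> [S,S]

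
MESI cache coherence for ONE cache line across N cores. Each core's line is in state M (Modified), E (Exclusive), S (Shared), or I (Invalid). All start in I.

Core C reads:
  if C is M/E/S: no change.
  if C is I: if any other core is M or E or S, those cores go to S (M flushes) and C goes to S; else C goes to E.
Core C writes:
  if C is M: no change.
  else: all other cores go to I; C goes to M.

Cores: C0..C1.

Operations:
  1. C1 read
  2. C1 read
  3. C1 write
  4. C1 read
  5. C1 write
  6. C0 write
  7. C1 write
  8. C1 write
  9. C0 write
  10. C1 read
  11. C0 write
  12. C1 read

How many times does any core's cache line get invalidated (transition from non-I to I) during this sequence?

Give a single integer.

Answer: 4

Derivation:
Op 1: C1 read [C1 read from I: no other sharers -> C1=E (exclusive)] -> [I,E] (invalidations this op: 0; running total: 0)
Op 2: C1 read [C1 read: already in E, no change] -> [I,E] (invalidations this op: 0; running total: 0)
Op 3: C1 write [C1 write: invalidate none -> C1=M] -> [I,M] (invalidations this op: 0; running total: 0)
Op 4: C1 read [C1 read: already in M, no change] -> [I,M] (invalidations this op: 0; running total: 0)
Op 5: C1 write [C1 write: already M (modified), no change] -> [I,M] (invalidations this op: 0; running total: 0)
Op 6: C0 write [C0 write: invalidate ['C1=M'] -> C0=M] -> [M,I] (invalidations this op: 1; running total: 1)
Op 7: C1 write [C1 write: invalidate ['C0=M'] -> C1=M] -> [I,M] (invalidations this op: 1; running total: 2)
Op 8: C1 write [C1 write: already M (modified), no change] -> [I,M] (invalidations this op: 0; running total: 2)
Op 9: C0 write [C0 write: invalidate ['C1=M'] -> C0=M] -> [M,I] (invalidations this op: 1; running total: 3)
Op 10: C1 read [C1 read from I: others=['C0=M'] -> C1=S, others downsized to S] -> [S,S] (invalidations this op: 0; running total: 3)
Op 11: C0 write [C0 write: invalidate ['C1=S'] -> C0=M] -> [M,I] (invalidations this op: 1; running total: 4)
Op 12: C1 read [C1 read from I: others=['C0=M'] -> C1=S, others downsized to S] -> [S,S] (invalidations this op: 0; running total: 4)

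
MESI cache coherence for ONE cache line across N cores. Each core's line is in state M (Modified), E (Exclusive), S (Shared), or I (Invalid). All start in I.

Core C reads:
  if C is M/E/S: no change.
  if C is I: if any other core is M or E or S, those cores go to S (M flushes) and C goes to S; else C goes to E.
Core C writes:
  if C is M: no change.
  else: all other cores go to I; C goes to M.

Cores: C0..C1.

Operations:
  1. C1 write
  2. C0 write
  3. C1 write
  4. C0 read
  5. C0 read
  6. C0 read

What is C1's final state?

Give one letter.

Op 1: C1 write [C1 write: invalidate none -> C1=M] -> [I,M]
Op 2: C0 write [C0 write: invalidate ['C1=M'] -> C0=M] -> [M,I]
Op 3: C1 write [C1 write: invalidate ['C0=M'] -> C1=M] -> [I,M]
Op 4: C0 read [C0 read from I: others=['C1=M'] -> C0=S, others downsized to S] -> [S,S]
Op 5: C0 read [C0 read: already in S, no change] -> [S,S]
Op 6: C0 read [C0 read: already in S, no change] -> [S,S]

Answer: S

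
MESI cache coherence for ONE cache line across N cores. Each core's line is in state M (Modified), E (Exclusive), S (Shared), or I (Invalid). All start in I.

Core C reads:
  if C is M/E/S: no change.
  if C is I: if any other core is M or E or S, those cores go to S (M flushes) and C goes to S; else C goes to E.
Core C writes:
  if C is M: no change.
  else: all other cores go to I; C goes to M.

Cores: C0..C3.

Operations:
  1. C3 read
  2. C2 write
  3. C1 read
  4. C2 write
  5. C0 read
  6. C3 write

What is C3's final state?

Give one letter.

Answer: M

Derivation:
Op 1: C3 read [C3 read from I: no other sharers -> C3=E (exclusive)] -> [I,I,I,E]
Op 2: C2 write [C2 write: invalidate ['C3=E'] -> C2=M] -> [I,I,M,I]
Op 3: C1 read [C1 read from I: others=['C2=M'] -> C1=S, others downsized to S] -> [I,S,S,I]
Op 4: C2 write [C2 write: invalidate ['C1=S'] -> C2=M] -> [I,I,M,I]
Op 5: C0 read [C0 read from I: others=['C2=M'] -> C0=S, others downsized to S] -> [S,I,S,I]
Op 6: C3 write [C3 write: invalidate ['C0=S', 'C2=S'] -> C3=M] -> [I,I,I,M]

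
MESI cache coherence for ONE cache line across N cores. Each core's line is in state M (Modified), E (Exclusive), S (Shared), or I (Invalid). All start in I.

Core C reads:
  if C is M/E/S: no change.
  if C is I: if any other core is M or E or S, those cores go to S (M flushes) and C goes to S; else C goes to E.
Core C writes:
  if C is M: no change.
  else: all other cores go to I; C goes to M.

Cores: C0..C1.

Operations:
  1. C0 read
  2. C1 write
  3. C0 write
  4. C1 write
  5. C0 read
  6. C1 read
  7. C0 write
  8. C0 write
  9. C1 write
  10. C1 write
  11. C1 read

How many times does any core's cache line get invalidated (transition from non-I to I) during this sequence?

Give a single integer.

Op 1: C0 read [C0 read from I: no other sharers -> C0=E (exclusive)] -> [E,I] (invalidations this op: 0; running total: 0)
Op 2: C1 write [C1 write: invalidate ['C0=E'] -> C1=M] -> [I,M] (invalidations this op: 1; running total: 1)
Op 3: C0 write [C0 write: invalidate ['C1=M'] -> C0=M] -> [M,I] (invalidations this op: 1; running total: 2)
Op 4: C1 write [C1 write: invalidate ['C0=M'] -> C1=M] -> [I,M] (invalidations this op: 1; running total: 3)
Op 5: C0 read [C0 read from I: others=['C1=M'] -> C0=S, others downsized to S] -> [S,S] (invalidations this op: 0; running total: 3)
Op 6: C1 read [C1 read: already in S, no change] -> [S,S] (invalidations this op: 0; running total: 3)
Op 7: C0 write [C0 write: invalidate ['C1=S'] -> C0=M] -> [M,I] (invalidations this op: 1; running total: 4)
Op 8: C0 write [C0 write: already M (modified), no change] -> [M,I] (invalidations this op: 0; running total: 4)
Op 9: C1 write [C1 write: invalidate ['C0=M'] -> C1=M] -> [I,M] (invalidations this op: 1; running total: 5)
Op 10: C1 write [C1 write: already M (modified), no change] -> [I,M] (invalidations this op: 0; running total: 5)
Op 11: C1 read [C1 read: already in M, no change] -> [I,M] (invalidations this op: 0; running total: 5)

Answer: 5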